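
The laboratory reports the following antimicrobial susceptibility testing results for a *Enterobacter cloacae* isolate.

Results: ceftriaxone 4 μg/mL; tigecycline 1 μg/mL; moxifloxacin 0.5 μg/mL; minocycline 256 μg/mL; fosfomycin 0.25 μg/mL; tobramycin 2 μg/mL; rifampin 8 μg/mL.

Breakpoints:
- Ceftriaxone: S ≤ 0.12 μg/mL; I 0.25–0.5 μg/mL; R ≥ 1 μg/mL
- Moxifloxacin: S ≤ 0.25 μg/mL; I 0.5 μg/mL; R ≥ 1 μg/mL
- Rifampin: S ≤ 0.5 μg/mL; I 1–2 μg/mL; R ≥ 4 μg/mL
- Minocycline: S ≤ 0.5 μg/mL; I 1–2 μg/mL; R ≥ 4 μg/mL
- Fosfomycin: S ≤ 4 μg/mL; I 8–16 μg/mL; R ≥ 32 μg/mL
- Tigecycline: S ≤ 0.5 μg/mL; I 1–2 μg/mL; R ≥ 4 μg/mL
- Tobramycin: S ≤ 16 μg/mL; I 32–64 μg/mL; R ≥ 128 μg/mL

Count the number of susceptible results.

Ceftriaxone 4 μg/mL: ≥ 1 μg/mL — R
Tigecycline 1 μg/mL: in 1–2 μg/mL ⇒ intermediate
Moxifloxacin 0.5 μg/mL: = 0.5 μg/mL → intermediate
Minocycline (256 μg/mL) ≥ 4 μg/mL — R
Fosfomycin (0.25 μg/mL) ≤ 4 μg/mL — S
Tobramycin 2 μg/mL: ≤ 16 μg/mL → susceptible
Rifampin 8 μg/mL: ≥ 4 μg/mL ⇒ R
Susceptible: 2

2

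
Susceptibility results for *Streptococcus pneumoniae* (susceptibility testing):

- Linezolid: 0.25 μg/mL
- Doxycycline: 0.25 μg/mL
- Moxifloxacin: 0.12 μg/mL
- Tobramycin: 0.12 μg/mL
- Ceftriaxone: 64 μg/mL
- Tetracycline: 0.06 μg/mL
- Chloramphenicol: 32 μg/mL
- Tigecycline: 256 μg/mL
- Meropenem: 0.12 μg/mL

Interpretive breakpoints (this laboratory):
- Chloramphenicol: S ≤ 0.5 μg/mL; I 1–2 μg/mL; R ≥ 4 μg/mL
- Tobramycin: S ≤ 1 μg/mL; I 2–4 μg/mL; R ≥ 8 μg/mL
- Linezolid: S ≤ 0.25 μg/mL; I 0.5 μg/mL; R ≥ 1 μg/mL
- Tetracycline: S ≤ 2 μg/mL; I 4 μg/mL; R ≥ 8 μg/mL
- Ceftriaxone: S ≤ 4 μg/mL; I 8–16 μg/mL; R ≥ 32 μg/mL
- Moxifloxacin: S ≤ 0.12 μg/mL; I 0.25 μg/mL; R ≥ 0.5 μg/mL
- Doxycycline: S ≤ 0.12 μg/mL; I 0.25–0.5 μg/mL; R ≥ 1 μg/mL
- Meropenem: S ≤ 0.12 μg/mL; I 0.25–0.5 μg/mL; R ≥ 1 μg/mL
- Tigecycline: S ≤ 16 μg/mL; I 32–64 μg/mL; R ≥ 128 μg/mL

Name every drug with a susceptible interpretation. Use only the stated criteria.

Linezolid: 0.25 μg/mL is ≤ 0.25 μg/mL ⇒ Susceptible
Doxycycline 0.25 μg/mL: in 0.25–0.5 μg/mL ⇒ Intermediate
Moxifloxacin: 0.12 μg/mL is ≤ 0.12 μg/mL — S
Tobramycin (0.12 μg/mL) ≤ 1 μg/mL → susceptible
Ceftriaxone: 64 μg/mL is ≥ 32 μg/mL → R
Tetracycline: 0.06 μg/mL is ≤ 2 μg/mL — Susceptible
Chloramphenicol (32 μg/mL) ≥ 4 μg/mL ⇒ Resistant
Tigecycline: 256 μg/mL is ≥ 128 μg/mL → resistant
Meropenem 0.12 μg/mL: ≤ 0.12 μg/mL ⇒ Susceptible

linezolid, moxifloxacin, tobramycin, tetracycline, meropenem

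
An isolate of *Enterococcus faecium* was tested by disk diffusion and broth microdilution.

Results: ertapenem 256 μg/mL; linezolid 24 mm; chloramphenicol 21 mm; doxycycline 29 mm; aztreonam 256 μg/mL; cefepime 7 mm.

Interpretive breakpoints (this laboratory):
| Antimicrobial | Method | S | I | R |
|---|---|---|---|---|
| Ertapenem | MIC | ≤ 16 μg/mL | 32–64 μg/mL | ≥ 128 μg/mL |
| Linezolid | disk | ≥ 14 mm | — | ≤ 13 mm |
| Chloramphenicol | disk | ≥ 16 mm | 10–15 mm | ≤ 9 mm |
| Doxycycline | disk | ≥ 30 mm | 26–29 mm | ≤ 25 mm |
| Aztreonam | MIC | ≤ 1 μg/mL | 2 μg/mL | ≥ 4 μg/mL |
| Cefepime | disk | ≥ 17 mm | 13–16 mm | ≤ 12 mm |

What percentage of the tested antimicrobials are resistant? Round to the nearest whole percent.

50%

Ertapenem 256 μg/mL: ≥ 128 μg/mL — R
Linezolid: 24 mm is ≥ 14 mm — S
Chloramphenicol: 21 mm is ≥ 16 mm ⇒ S
Doxycycline 29 mm: in 26–29 mm — Intermediate
Aztreonam 256 μg/mL: ≥ 4 μg/mL — Resistant
Cefepime (7 mm) ≤ 12 mm — Resistant
Resistant: 3/6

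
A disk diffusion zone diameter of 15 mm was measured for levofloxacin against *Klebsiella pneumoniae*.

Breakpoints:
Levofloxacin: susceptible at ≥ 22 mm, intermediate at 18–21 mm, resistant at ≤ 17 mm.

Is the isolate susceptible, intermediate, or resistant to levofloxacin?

Resistant

Levofloxacin 15 mm: ≤ 17 mm → resistant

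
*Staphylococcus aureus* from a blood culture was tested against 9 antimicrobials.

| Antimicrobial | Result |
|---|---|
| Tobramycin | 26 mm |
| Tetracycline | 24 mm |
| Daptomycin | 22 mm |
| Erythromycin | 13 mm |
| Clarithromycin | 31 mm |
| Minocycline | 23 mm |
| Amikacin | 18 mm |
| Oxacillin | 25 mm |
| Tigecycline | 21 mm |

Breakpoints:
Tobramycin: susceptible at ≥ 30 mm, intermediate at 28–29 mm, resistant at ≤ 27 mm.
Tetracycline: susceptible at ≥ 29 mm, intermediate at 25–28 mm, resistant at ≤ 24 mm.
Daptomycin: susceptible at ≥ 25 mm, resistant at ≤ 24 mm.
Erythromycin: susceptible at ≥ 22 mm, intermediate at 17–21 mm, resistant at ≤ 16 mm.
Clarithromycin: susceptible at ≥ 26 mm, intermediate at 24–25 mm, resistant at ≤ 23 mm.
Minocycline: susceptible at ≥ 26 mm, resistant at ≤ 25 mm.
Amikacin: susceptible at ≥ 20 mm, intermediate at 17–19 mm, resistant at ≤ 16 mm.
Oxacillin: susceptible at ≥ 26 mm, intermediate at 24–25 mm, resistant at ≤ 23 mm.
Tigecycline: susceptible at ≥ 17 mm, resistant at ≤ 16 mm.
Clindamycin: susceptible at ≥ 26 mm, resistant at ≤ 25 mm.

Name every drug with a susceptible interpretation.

clarithromycin, tigecycline

Tobramycin: 26 mm is ≤ 27 mm → R
Tetracycline 24 mm: ≤ 24 mm → R
Daptomycin (22 mm) ≤ 24 mm — R
Erythromycin: 13 mm is ≤ 16 mm — Resistant
Clarithromycin (31 mm) ≥ 26 mm — susceptible
Minocycline (23 mm) ≤ 25 mm → resistant
Amikacin: 18 mm is in 17–19 mm — intermediate
Oxacillin 25 mm: in 24–25 mm — I
Tigecycline: 21 mm is ≥ 17 mm → susceptible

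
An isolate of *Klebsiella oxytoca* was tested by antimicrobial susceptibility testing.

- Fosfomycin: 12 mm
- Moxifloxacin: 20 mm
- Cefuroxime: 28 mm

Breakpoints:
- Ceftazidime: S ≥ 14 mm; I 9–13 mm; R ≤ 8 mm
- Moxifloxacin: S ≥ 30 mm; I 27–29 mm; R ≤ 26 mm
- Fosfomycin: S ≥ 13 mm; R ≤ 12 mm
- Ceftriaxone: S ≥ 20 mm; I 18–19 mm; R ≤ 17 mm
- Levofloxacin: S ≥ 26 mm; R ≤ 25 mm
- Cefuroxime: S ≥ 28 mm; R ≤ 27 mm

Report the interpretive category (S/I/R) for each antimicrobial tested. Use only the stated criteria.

Fosfomycin (12 mm) ≤ 12 mm — R
Moxifloxacin (20 mm) ≤ 26 mm → R
Cefuroxime (28 mm) ≥ 28 mm — susceptible

R, R, S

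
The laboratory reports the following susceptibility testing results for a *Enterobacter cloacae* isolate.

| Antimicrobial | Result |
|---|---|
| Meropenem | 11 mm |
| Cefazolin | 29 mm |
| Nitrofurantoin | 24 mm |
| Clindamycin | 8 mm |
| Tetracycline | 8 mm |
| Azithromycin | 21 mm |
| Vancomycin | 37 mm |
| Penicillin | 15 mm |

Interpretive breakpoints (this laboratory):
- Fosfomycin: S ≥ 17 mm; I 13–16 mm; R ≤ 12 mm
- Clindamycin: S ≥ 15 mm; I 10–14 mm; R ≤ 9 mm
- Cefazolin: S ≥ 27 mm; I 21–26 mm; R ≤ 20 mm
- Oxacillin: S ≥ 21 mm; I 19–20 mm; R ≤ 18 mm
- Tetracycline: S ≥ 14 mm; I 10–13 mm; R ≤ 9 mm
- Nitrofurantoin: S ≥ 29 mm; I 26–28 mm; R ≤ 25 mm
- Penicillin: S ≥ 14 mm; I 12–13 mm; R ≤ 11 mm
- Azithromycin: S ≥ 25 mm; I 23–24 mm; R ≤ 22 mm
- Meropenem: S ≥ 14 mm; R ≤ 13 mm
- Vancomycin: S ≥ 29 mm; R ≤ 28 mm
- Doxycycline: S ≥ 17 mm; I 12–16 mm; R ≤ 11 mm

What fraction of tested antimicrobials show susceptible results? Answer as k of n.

3 of 8

Meropenem 11 mm: ≤ 13 mm → R
Cefazolin (29 mm) ≥ 27 mm — S
Nitrofurantoin: 24 mm is ≤ 25 mm → Resistant
Clindamycin: 8 mm is ≤ 9 mm → R
Tetracycline 8 mm: ≤ 9 mm → R
Azithromycin 21 mm: ≤ 22 mm ⇒ resistant
Vancomycin: 37 mm is ≥ 29 mm — S
Penicillin 15 mm: ≥ 14 mm ⇒ Susceptible
Susceptible: 3/8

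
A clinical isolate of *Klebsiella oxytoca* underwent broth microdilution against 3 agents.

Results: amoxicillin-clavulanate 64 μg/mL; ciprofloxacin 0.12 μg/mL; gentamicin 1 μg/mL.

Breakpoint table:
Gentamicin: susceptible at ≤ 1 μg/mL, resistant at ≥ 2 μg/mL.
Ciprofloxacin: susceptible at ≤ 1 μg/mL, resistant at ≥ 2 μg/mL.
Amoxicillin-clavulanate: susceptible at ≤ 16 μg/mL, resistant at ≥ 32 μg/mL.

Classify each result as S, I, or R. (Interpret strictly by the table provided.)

Amoxicillin-clavulanate: 64 μg/mL is ≥ 32 μg/mL — resistant
Ciprofloxacin 0.12 μg/mL: ≤ 1 μg/mL — S
Gentamicin: 1 μg/mL is ≤ 1 μg/mL — S

R, S, S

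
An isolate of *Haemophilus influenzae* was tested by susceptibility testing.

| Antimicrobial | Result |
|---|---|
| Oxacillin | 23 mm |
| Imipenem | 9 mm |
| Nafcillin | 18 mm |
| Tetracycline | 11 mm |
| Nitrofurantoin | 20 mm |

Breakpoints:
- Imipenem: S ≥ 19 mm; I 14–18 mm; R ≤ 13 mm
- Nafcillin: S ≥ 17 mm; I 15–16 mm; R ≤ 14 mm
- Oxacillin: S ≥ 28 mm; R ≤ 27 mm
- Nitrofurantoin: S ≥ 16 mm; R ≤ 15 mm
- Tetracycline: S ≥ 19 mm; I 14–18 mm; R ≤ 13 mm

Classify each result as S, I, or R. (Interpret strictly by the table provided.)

R, R, S, R, S

Oxacillin: 23 mm is ≤ 27 mm — resistant
Imipenem: 9 mm is ≤ 13 mm ⇒ Resistant
Nafcillin (18 mm) ≥ 17 mm — S
Tetracycline (11 mm) ≤ 13 mm ⇒ Resistant
Nitrofurantoin 20 mm: ≥ 16 mm ⇒ Susceptible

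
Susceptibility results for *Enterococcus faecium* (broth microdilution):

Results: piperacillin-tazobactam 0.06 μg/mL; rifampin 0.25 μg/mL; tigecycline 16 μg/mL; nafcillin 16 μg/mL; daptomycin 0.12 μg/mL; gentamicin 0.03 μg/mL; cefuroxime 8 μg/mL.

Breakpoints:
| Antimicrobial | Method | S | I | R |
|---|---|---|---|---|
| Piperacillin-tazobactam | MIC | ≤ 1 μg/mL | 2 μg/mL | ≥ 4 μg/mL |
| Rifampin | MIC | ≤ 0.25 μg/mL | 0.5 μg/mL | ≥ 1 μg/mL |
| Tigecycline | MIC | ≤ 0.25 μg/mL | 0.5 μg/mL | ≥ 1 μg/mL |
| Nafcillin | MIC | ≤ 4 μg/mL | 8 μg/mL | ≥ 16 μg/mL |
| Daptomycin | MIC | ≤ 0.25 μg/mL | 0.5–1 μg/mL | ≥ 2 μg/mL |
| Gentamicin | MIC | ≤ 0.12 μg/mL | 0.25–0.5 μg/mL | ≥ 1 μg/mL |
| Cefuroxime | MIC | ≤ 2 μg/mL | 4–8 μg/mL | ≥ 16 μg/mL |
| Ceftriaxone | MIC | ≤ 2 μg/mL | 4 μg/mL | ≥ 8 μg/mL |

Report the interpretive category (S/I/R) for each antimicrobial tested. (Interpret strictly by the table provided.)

Piperacillin-tazobactam (0.06 μg/mL) ≤ 1 μg/mL → S
Rifampin 0.25 μg/mL: ≤ 0.25 μg/mL ⇒ Susceptible
Tigecycline (16 μg/mL) ≥ 1 μg/mL → R
Nafcillin (16 μg/mL) ≥ 16 μg/mL — Resistant
Daptomycin: 0.12 μg/mL is ≤ 0.25 μg/mL → susceptible
Gentamicin (0.03 μg/mL) ≤ 0.12 μg/mL — susceptible
Cefuroxime 8 μg/mL: in 4–8 μg/mL ⇒ Intermediate

S, S, R, R, S, S, I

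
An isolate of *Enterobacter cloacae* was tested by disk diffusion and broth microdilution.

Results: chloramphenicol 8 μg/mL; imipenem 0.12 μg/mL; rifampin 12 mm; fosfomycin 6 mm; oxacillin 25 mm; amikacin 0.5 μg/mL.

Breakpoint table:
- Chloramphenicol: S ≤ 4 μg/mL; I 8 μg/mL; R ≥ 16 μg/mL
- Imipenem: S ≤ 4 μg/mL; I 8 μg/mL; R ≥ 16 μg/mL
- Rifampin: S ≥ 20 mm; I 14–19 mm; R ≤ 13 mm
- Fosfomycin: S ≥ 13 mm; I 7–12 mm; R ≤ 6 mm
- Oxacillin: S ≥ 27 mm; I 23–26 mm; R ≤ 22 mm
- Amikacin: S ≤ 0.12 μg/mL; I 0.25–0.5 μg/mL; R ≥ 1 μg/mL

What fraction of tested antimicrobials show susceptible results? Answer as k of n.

Chloramphenicol (8 μg/mL) = 8 μg/mL — Intermediate
Imipenem 0.12 μg/mL: ≤ 4 μg/mL ⇒ S
Rifampin (12 mm) ≤ 13 mm ⇒ Resistant
Fosfomycin 6 mm: ≤ 6 mm ⇒ Resistant
Oxacillin: 25 mm is in 23–26 mm ⇒ Intermediate
Amikacin 0.5 μg/mL: in 0.25–0.5 μg/mL → Intermediate
Susceptible: 1/6

1 of 6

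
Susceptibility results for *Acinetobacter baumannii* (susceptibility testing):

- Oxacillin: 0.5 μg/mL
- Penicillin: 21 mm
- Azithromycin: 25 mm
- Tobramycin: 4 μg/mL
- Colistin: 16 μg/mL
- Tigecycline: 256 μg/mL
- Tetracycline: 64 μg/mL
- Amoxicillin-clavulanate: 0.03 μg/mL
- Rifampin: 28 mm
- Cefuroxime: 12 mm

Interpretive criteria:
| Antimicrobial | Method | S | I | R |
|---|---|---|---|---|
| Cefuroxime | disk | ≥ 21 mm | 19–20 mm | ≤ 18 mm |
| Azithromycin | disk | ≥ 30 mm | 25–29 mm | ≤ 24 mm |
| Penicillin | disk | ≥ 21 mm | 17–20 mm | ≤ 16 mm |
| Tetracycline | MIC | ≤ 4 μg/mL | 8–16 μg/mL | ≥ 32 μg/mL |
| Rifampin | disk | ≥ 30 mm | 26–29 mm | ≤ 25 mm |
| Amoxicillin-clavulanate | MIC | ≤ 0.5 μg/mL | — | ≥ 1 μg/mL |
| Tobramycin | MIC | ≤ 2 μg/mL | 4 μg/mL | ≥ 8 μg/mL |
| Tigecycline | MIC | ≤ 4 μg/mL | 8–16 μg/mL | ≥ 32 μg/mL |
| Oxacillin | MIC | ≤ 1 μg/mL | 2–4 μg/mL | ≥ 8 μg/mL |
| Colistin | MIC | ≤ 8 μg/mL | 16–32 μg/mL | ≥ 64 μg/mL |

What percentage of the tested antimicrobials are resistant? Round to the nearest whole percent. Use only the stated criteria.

Oxacillin: 0.5 μg/mL is ≤ 1 μg/mL → S
Penicillin 21 mm: ≥ 21 mm ⇒ S
Azithromycin: 25 mm is in 25–29 mm — Intermediate
Tobramycin: 4 μg/mL is = 4 μg/mL ⇒ Intermediate
Colistin: 16 μg/mL is in 16–32 μg/mL → intermediate
Tigecycline 256 μg/mL: ≥ 32 μg/mL ⇒ R
Tetracycline: 64 μg/mL is ≥ 32 μg/mL — R
Amoxicillin-clavulanate 0.03 μg/mL: ≤ 0.5 μg/mL → S
Rifampin (28 mm) in 26–29 mm → intermediate
Cefuroxime: 12 mm is ≤ 18 mm → Resistant
Resistant: 3/10

30%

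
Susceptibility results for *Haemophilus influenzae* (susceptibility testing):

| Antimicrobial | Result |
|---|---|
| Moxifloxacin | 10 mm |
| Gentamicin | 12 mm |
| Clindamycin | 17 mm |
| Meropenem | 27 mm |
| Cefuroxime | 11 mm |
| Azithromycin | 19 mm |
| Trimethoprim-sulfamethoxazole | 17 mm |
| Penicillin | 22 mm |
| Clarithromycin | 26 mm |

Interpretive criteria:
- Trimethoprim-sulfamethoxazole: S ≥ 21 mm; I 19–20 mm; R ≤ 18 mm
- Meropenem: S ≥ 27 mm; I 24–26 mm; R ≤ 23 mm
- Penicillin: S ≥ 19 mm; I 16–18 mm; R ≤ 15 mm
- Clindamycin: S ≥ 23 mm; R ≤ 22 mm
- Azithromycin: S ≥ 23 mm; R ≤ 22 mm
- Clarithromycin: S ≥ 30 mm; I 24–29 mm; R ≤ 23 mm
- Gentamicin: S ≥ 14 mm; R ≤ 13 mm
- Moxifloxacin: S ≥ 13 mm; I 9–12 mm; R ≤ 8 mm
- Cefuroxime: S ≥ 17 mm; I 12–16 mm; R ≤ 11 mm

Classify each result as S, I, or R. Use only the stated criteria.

Moxifloxacin 10 mm: in 9–12 mm ⇒ I
Gentamicin (12 mm) ≤ 13 mm → resistant
Clindamycin: 17 mm is ≤ 22 mm → R
Meropenem 27 mm: ≥ 27 mm ⇒ S
Cefuroxime: 11 mm is ≤ 11 mm → Resistant
Azithromycin: 19 mm is ≤ 22 mm → R
Trimethoprim-sulfamethoxazole: 17 mm is ≤ 18 mm — resistant
Penicillin: 22 mm is ≥ 19 mm ⇒ S
Clarithromycin (26 mm) in 24–29 mm → Intermediate

I, R, R, S, R, R, R, S, I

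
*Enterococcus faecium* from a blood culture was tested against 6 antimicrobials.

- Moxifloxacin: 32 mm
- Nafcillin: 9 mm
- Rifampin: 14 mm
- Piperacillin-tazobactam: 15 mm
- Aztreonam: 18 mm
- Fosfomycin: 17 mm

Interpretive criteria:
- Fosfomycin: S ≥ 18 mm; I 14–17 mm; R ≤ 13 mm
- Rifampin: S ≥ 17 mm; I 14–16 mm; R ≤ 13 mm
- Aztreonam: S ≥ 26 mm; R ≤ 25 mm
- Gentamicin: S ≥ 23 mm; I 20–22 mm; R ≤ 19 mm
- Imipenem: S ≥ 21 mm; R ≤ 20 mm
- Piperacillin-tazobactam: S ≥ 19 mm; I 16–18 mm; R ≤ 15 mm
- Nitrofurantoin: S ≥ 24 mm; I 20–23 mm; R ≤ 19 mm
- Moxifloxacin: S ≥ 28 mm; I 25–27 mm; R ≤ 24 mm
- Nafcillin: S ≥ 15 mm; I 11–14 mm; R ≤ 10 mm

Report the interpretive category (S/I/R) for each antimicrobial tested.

Moxifloxacin (32 mm) ≥ 28 mm — S
Nafcillin 9 mm: ≤ 10 mm ⇒ resistant
Rifampin: 14 mm is in 14–16 mm ⇒ intermediate
Piperacillin-tazobactam: 15 mm is ≤ 15 mm ⇒ Resistant
Aztreonam 18 mm: ≤ 25 mm — Resistant
Fosfomycin 17 mm: in 14–17 mm → intermediate

S, R, I, R, R, I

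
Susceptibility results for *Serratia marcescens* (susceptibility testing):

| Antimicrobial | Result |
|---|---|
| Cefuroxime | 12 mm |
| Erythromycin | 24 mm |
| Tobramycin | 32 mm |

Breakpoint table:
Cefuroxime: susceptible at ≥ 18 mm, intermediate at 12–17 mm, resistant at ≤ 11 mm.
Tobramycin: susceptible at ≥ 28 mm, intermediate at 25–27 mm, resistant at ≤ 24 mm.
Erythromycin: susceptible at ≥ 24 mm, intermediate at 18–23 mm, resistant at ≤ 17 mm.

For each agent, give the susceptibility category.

I, S, S

Cefuroxime 12 mm: in 12–17 mm ⇒ intermediate
Erythromycin: 24 mm is ≥ 24 mm — Susceptible
Tobramycin 32 mm: ≥ 28 mm — susceptible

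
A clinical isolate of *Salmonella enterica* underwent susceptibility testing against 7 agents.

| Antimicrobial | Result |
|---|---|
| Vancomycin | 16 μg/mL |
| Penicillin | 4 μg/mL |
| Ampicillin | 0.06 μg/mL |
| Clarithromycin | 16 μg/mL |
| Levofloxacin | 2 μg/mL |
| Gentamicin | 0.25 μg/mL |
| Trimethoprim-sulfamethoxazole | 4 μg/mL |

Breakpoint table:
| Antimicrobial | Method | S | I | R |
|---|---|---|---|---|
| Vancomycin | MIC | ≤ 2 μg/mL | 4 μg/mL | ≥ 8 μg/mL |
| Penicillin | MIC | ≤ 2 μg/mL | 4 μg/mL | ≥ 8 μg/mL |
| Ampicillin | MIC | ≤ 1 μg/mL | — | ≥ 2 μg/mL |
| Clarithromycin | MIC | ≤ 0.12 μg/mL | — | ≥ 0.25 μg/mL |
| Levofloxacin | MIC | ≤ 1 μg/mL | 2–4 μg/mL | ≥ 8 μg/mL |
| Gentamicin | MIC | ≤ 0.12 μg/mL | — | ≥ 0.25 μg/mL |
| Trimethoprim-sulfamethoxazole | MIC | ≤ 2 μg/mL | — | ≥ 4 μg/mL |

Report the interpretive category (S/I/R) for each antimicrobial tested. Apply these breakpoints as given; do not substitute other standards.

R, I, S, R, I, R, R

Vancomycin: 16 μg/mL is ≥ 8 μg/mL → R
Penicillin: 4 μg/mL is = 4 μg/mL ⇒ I
Ampicillin (0.06 μg/mL) ≤ 1 μg/mL ⇒ S
Clarithromycin: 16 μg/mL is ≥ 0.25 μg/mL ⇒ Resistant
Levofloxacin: 2 μg/mL is in 2–4 μg/mL — I
Gentamicin (0.25 μg/mL) ≥ 0.25 μg/mL → resistant
Trimethoprim-sulfamethoxazole 4 μg/mL: ≥ 4 μg/mL — Resistant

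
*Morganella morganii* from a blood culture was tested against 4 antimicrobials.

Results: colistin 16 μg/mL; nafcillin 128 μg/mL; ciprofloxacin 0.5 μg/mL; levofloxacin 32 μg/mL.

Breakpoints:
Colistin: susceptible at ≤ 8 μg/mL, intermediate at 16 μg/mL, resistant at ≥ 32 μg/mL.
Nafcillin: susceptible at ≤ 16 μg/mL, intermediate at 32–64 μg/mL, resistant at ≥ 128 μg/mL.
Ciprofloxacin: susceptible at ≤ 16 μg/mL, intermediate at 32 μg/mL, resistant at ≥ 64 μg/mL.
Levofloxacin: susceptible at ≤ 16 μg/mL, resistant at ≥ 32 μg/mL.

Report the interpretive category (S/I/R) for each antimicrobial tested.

Colistin (16 μg/mL) = 16 μg/mL — Intermediate
Nafcillin (128 μg/mL) ≥ 128 μg/mL — R
Ciprofloxacin (0.5 μg/mL) ≤ 16 μg/mL — S
Levofloxacin (32 μg/mL) ≥ 32 μg/mL → Resistant

I, R, S, R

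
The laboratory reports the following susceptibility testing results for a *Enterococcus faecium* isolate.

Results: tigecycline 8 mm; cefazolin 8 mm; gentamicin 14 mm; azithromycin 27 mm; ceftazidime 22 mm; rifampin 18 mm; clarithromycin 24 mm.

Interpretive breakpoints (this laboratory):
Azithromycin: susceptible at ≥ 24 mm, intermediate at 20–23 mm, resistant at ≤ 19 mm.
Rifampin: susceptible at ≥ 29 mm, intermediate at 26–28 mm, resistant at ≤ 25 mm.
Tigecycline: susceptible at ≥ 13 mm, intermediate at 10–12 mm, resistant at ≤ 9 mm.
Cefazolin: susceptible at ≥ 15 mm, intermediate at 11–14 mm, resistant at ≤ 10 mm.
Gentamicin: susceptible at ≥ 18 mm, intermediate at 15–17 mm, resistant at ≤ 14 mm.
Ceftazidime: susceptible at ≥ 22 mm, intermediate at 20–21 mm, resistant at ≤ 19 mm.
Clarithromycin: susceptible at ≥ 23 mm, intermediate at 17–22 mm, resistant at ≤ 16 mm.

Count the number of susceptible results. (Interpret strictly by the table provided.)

Tigecycline (8 mm) ≤ 9 mm → resistant
Cefazolin: 8 mm is ≤ 10 mm → R
Gentamicin: 14 mm is ≤ 14 mm ⇒ resistant
Azithromycin 27 mm: ≥ 24 mm ⇒ Susceptible
Ceftazidime 22 mm: ≥ 22 mm → S
Rifampin (18 mm) ≤ 25 mm ⇒ R
Clarithromycin (24 mm) ≥ 23 mm — S
Susceptible: 3

3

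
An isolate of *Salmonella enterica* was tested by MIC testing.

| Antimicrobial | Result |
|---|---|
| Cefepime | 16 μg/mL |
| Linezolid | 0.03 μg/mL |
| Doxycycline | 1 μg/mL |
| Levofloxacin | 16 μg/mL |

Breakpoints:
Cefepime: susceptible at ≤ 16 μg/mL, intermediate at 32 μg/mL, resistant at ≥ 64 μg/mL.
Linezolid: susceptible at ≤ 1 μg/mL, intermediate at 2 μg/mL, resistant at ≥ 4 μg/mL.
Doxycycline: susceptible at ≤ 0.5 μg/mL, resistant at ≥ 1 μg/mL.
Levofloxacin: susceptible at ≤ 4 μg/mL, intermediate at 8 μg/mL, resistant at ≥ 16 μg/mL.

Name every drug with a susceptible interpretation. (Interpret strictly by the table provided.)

cefepime, linezolid

Cefepime: 16 μg/mL is ≤ 16 μg/mL ⇒ S
Linezolid (0.03 μg/mL) ≤ 1 μg/mL → Susceptible
Doxycycline: 1 μg/mL is ≥ 1 μg/mL ⇒ Resistant
Levofloxacin: 16 μg/mL is ≥ 16 μg/mL — resistant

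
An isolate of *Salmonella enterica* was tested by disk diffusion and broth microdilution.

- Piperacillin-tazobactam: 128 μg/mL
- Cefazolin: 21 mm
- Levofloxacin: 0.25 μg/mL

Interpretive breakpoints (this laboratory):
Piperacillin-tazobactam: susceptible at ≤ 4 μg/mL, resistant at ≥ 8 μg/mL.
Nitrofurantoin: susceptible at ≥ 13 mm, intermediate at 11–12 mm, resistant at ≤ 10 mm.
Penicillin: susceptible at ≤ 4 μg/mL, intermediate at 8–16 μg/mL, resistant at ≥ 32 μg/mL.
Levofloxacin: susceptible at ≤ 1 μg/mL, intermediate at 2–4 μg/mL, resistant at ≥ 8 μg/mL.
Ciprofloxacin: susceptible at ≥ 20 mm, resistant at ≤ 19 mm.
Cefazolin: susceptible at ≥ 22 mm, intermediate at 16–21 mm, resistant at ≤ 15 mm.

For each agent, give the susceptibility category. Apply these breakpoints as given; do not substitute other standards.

R, I, S

Piperacillin-tazobactam 128 μg/mL: ≥ 8 μg/mL — Resistant
Cefazolin 21 mm: in 16–21 mm — Intermediate
Levofloxacin 0.25 μg/mL: ≤ 1 μg/mL → susceptible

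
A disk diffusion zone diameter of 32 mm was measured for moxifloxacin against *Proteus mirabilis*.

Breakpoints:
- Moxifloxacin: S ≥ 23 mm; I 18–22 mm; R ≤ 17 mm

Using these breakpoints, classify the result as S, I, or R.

Moxifloxacin: 32 mm is ≥ 23 mm → S

Susceptible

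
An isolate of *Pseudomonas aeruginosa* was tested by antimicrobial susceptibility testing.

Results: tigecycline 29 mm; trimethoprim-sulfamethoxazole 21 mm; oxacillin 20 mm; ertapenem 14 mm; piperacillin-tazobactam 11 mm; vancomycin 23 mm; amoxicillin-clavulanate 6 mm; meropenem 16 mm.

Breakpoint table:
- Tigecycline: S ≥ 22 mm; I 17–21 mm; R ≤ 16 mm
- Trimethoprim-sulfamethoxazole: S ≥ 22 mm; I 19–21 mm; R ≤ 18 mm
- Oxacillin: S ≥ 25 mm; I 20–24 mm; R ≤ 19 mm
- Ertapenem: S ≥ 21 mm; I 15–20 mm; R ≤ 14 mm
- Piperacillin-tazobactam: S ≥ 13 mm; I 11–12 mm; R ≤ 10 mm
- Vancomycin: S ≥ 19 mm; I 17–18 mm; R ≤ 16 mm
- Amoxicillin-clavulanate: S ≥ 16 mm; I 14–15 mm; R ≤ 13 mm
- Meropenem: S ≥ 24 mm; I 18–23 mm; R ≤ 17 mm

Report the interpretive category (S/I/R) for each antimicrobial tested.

Tigecycline (29 mm) ≥ 22 mm → S
Trimethoprim-sulfamethoxazole (21 mm) in 19–21 mm — intermediate
Oxacillin (20 mm) in 20–24 mm ⇒ I
Ertapenem 14 mm: ≤ 14 mm → R
Piperacillin-tazobactam 11 mm: in 11–12 mm → intermediate
Vancomycin 23 mm: ≥ 19 mm ⇒ S
Amoxicillin-clavulanate (6 mm) ≤ 13 mm — R
Meropenem 16 mm: ≤ 17 mm ⇒ R

S, I, I, R, I, S, R, R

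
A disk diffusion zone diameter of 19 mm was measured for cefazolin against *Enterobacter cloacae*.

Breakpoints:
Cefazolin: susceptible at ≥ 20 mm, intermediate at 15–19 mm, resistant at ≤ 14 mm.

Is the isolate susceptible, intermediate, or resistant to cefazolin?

Cefazolin 19 mm: in 15–19 mm → intermediate

I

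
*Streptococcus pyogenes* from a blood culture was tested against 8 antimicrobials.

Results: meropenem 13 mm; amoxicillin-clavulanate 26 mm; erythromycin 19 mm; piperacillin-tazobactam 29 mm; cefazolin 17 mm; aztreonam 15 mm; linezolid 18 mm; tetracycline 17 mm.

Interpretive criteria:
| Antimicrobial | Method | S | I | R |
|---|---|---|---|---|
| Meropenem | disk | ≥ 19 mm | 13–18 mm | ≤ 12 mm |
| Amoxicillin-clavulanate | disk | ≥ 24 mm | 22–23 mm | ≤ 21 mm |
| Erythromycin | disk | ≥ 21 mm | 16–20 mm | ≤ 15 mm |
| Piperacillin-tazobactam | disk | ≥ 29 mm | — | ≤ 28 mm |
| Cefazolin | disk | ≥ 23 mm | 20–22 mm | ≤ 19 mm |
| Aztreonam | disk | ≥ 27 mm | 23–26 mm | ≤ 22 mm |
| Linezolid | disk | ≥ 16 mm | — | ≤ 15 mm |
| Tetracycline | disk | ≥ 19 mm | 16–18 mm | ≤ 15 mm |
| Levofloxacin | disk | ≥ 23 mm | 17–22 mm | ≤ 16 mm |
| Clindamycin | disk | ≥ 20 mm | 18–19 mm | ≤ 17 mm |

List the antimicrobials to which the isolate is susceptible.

amoxicillin-clavulanate, piperacillin-tazobactam, linezolid

Meropenem 13 mm: in 13–18 mm → intermediate
Amoxicillin-clavulanate: 26 mm is ≥ 24 mm → susceptible
Erythromycin 19 mm: in 16–20 mm — intermediate
Piperacillin-tazobactam 29 mm: ≥ 29 mm ⇒ Susceptible
Cefazolin 17 mm: ≤ 19 mm → resistant
Aztreonam (15 mm) ≤ 22 mm — R
Linezolid 18 mm: ≥ 16 mm → susceptible
Tetracycline 17 mm: in 16–18 mm ⇒ I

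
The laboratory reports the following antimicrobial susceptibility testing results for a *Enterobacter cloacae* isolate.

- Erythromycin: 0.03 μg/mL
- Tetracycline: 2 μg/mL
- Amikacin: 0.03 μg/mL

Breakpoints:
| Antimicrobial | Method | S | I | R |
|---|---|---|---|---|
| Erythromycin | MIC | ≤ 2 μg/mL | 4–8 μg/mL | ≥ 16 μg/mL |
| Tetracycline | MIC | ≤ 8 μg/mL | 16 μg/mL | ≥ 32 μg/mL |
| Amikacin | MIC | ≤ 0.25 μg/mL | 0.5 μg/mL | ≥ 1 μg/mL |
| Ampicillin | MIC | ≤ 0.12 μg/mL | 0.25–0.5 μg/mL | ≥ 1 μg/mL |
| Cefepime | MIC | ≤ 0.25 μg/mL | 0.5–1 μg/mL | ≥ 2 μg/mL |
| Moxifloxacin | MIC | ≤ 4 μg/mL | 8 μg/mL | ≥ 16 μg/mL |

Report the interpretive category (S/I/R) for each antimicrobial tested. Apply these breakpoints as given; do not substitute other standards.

S, S, S

Erythromycin (0.03 μg/mL) ≤ 2 μg/mL → susceptible
Tetracycline (2 μg/mL) ≤ 8 μg/mL ⇒ Susceptible
Amikacin (0.03 μg/mL) ≤ 0.25 μg/mL ⇒ susceptible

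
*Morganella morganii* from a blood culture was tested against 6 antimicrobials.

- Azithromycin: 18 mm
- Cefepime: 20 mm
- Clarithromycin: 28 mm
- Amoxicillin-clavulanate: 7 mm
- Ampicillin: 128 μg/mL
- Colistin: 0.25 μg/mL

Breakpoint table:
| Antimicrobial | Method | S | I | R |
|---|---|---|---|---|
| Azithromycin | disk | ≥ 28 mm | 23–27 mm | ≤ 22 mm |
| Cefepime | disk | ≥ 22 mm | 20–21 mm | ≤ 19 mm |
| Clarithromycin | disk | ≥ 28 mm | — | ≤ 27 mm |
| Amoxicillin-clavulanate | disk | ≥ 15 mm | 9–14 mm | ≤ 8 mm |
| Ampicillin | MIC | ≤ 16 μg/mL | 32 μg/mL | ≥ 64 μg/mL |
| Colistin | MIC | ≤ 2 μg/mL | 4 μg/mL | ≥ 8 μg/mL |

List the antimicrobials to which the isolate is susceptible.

Azithromycin: 18 mm is ≤ 22 mm — R
Cefepime (20 mm) in 20–21 mm ⇒ intermediate
Clarithromycin (28 mm) ≥ 28 mm — S
Amoxicillin-clavulanate (7 mm) ≤ 8 mm → Resistant
Ampicillin 128 μg/mL: ≥ 64 μg/mL → R
Colistin 0.25 μg/mL: ≤ 2 μg/mL ⇒ S

clarithromycin, colistin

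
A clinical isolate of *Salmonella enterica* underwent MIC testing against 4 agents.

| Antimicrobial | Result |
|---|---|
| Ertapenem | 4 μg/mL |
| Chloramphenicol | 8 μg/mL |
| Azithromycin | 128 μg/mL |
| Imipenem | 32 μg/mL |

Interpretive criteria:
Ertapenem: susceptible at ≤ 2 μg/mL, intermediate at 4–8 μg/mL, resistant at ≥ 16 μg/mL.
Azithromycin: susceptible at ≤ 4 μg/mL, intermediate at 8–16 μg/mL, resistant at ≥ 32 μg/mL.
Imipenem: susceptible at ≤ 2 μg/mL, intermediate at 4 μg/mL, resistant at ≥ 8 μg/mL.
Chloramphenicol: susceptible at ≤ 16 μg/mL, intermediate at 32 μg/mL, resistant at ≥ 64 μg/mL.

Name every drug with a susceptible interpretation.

chloramphenicol

Ertapenem: 4 μg/mL is in 4–8 μg/mL ⇒ I
Chloramphenicol: 8 μg/mL is ≤ 16 μg/mL ⇒ Susceptible
Azithromycin 128 μg/mL: ≥ 32 μg/mL ⇒ resistant
Imipenem 32 μg/mL: ≥ 8 μg/mL — Resistant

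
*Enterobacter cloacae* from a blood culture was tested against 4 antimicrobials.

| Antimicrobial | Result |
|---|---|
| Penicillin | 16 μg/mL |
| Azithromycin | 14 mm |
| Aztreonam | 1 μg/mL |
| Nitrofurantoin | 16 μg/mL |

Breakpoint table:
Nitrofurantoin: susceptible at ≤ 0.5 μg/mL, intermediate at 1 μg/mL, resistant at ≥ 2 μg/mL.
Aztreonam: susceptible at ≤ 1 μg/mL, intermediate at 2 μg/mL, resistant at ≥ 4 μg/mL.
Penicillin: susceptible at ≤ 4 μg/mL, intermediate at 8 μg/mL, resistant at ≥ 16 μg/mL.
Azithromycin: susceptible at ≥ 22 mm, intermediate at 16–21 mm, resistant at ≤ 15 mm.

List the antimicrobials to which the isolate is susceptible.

aztreonam

Penicillin (16 μg/mL) ≥ 16 μg/mL — Resistant
Azithromycin (14 mm) ≤ 15 mm → R
Aztreonam (1 μg/mL) ≤ 1 μg/mL → Susceptible
Nitrofurantoin: 16 μg/mL is ≥ 2 μg/mL ⇒ R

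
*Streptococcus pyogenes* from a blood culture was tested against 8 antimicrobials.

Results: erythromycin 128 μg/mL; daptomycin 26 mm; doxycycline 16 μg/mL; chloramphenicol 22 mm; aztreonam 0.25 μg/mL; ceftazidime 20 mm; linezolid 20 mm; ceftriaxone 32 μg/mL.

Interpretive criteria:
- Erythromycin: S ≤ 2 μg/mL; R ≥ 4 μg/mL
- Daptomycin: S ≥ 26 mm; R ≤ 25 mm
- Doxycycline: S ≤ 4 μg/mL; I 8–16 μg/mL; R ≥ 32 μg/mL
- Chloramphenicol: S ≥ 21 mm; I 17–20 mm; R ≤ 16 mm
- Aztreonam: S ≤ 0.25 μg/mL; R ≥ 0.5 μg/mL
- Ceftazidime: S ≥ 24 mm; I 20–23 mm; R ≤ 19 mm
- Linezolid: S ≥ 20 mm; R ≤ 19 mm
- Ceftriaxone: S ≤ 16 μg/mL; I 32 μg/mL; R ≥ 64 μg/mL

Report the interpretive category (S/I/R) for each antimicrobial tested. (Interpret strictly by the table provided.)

R, S, I, S, S, I, S, I

Erythromycin 128 μg/mL: ≥ 4 μg/mL → resistant
Daptomycin (26 mm) ≥ 26 mm ⇒ S
Doxycycline (16 μg/mL) in 8–16 μg/mL → Intermediate
Chloramphenicol (22 mm) ≥ 21 mm ⇒ Susceptible
Aztreonam 0.25 μg/mL: ≤ 0.25 μg/mL ⇒ Susceptible
Ceftazidime (20 mm) in 20–23 mm → I
Linezolid 20 mm: ≥ 20 mm ⇒ Susceptible
Ceftriaxone (32 μg/mL) = 32 μg/mL — Intermediate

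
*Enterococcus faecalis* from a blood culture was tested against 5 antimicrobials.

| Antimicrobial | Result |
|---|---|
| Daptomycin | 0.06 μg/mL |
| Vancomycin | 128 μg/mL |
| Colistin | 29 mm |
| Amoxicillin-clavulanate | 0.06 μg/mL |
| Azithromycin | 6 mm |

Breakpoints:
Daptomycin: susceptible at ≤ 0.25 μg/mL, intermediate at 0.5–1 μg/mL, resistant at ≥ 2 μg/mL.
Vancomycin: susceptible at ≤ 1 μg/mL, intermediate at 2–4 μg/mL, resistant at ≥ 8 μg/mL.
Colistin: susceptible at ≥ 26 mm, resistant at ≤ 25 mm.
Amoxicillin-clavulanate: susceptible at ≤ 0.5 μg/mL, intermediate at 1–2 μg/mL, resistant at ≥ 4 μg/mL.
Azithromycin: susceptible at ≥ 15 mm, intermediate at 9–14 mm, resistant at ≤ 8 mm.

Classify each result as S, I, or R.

Daptomycin: 0.06 μg/mL is ≤ 0.25 μg/mL ⇒ susceptible
Vancomycin (128 μg/mL) ≥ 8 μg/mL — R
Colistin (29 mm) ≥ 26 mm — S
Amoxicillin-clavulanate: 0.06 μg/mL is ≤ 0.5 μg/mL — S
Azithromycin (6 mm) ≤ 8 mm → resistant

S, R, S, S, R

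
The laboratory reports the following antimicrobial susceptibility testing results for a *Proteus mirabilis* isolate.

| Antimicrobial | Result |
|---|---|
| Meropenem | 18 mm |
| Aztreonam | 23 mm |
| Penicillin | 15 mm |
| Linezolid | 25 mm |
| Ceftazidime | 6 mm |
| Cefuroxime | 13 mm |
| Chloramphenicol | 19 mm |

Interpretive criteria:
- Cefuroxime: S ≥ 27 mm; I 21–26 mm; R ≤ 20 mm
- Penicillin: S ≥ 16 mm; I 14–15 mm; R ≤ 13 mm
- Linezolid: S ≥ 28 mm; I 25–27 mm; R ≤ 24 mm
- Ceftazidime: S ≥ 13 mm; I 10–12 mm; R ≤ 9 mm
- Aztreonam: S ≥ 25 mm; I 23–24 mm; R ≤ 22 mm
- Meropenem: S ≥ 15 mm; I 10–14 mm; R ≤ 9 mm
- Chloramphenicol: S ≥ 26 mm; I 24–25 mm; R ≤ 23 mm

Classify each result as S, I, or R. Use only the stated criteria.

Meropenem (18 mm) ≥ 15 mm → susceptible
Aztreonam 23 mm: in 23–24 mm ⇒ intermediate
Penicillin (15 mm) in 14–15 mm → I
Linezolid 25 mm: in 25–27 mm — I
Ceftazidime 6 mm: ≤ 9 mm ⇒ Resistant
Cefuroxime 13 mm: ≤ 20 mm → resistant
Chloramphenicol 19 mm: ≤ 23 mm → resistant

S, I, I, I, R, R, R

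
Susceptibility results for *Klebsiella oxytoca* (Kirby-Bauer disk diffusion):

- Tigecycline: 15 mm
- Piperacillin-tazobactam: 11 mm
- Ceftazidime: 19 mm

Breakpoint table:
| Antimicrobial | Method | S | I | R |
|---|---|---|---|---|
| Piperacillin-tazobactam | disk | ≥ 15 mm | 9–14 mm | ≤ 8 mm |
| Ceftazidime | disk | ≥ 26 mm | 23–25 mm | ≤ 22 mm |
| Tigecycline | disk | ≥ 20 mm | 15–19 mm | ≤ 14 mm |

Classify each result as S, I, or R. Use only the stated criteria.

I, I, R

Tigecycline 15 mm: in 15–19 mm ⇒ I
Piperacillin-tazobactam (11 mm) in 9–14 mm ⇒ I
Ceftazidime 19 mm: ≤ 22 mm — resistant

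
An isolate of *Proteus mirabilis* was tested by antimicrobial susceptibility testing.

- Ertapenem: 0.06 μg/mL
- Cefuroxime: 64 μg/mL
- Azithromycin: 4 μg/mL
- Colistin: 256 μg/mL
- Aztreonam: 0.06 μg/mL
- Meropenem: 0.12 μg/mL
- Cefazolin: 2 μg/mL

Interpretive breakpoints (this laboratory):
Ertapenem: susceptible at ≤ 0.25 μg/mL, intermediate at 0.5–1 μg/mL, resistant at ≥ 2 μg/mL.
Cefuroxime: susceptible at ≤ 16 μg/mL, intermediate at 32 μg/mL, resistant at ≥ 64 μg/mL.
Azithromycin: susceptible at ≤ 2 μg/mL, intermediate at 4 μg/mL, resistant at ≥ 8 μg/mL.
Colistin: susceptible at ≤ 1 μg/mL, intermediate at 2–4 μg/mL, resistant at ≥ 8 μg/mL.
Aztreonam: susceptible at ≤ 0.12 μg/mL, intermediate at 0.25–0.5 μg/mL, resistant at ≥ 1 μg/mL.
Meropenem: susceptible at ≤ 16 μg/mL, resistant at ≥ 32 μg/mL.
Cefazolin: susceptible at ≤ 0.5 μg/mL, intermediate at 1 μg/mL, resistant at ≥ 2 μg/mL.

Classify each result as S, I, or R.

Ertapenem: 0.06 μg/mL is ≤ 0.25 μg/mL — S
Cefuroxime 64 μg/mL: ≥ 64 μg/mL → R
Azithromycin: 4 μg/mL is = 4 μg/mL — intermediate
Colistin: 256 μg/mL is ≥ 8 μg/mL — R
Aztreonam: 0.06 μg/mL is ≤ 0.12 μg/mL — S
Meropenem: 0.12 μg/mL is ≤ 16 μg/mL ⇒ Susceptible
Cefazolin 2 μg/mL: ≥ 2 μg/mL — R

S, R, I, R, S, S, R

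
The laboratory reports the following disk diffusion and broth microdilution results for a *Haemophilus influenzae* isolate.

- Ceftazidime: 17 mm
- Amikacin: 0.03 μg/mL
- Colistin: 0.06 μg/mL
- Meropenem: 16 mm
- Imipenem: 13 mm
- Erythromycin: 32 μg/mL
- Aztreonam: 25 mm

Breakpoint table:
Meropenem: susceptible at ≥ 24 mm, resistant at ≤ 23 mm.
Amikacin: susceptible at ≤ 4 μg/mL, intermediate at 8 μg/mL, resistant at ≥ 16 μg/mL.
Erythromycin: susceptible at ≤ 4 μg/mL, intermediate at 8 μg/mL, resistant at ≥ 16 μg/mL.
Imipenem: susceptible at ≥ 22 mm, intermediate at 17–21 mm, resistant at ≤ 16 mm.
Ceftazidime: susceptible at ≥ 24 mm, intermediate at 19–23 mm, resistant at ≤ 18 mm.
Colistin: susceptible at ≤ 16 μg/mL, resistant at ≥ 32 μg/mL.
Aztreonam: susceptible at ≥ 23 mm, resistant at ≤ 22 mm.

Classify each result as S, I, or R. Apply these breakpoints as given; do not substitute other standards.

Ceftazidime 17 mm: ≤ 18 mm → R
Amikacin 0.03 μg/mL: ≤ 4 μg/mL ⇒ Susceptible
Colistin (0.06 μg/mL) ≤ 16 μg/mL → S
Meropenem 16 mm: ≤ 23 mm ⇒ resistant
Imipenem: 13 mm is ≤ 16 mm — R
Erythromycin (32 μg/mL) ≥ 16 μg/mL → Resistant
Aztreonam (25 mm) ≥ 23 mm → susceptible

R, S, S, R, R, R, S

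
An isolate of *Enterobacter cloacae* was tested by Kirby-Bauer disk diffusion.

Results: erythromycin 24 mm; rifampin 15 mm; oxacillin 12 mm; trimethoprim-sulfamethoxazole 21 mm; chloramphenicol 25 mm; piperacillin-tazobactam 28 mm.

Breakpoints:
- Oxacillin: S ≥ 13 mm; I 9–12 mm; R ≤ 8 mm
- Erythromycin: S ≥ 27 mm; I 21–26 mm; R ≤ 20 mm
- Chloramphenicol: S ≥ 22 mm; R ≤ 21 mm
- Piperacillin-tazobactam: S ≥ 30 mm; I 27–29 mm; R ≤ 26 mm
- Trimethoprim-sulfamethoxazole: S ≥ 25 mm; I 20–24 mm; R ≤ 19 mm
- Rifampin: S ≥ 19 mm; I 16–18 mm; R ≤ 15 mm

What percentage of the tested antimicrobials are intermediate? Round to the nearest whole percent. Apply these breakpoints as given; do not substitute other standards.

67%

Erythromycin: 24 mm is in 21–26 mm → I
Rifampin 15 mm: ≤ 15 mm — Resistant
Oxacillin: 12 mm is in 9–12 mm ⇒ Intermediate
Trimethoprim-sulfamethoxazole: 21 mm is in 20–24 mm — Intermediate
Chloramphenicol: 25 mm is ≥ 22 mm — Susceptible
Piperacillin-tazobactam: 28 mm is in 27–29 mm → Intermediate
Intermediate: 4/6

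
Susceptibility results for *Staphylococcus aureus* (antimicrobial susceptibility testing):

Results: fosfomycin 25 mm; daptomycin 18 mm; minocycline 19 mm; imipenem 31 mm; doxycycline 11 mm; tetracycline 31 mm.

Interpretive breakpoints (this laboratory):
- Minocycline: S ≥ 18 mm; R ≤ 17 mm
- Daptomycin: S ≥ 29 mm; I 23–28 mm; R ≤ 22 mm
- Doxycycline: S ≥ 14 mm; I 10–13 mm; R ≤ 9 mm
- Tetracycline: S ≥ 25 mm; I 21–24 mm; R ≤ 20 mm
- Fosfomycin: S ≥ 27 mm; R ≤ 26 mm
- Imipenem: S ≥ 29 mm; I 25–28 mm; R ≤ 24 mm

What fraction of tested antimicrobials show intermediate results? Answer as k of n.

1 of 6

Fosfomycin (25 mm) ≤ 26 mm — R
Daptomycin (18 mm) ≤ 22 mm — Resistant
Minocycline (19 mm) ≥ 18 mm ⇒ susceptible
Imipenem: 31 mm is ≥ 29 mm — S
Doxycycline: 11 mm is in 10–13 mm → Intermediate
Tetracycline 31 mm: ≥ 25 mm → S
Intermediate: 1/6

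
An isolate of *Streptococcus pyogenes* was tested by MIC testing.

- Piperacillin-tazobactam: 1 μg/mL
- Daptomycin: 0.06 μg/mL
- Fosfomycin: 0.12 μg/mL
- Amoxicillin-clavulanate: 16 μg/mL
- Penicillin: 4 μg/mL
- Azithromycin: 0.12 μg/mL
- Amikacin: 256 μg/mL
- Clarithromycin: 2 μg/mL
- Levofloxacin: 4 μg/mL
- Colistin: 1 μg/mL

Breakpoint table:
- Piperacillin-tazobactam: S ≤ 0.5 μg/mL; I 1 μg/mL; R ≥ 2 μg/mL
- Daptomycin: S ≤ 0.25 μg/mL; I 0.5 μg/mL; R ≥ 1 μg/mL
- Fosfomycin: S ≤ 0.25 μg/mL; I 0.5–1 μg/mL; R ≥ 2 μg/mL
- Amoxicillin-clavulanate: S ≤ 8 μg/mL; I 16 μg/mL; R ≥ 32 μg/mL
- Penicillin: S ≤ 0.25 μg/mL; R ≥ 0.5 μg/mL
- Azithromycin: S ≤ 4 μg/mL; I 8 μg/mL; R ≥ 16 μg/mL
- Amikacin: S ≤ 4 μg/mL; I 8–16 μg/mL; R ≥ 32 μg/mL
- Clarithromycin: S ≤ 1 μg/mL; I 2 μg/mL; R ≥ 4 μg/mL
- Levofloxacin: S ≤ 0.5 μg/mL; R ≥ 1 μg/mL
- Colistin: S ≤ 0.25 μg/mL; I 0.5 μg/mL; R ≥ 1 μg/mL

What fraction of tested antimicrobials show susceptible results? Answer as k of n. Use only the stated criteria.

3 of 10

Piperacillin-tazobactam: 1 μg/mL is = 1 μg/mL → Intermediate
Daptomycin (0.06 μg/mL) ≤ 0.25 μg/mL → susceptible
Fosfomycin (0.12 μg/mL) ≤ 0.25 μg/mL → Susceptible
Amoxicillin-clavulanate (16 μg/mL) = 16 μg/mL → Intermediate
Penicillin 4 μg/mL: ≥ 0.5 μg/mL ⇒ Resistant
Azithromycin 0.12 μg/mL: ≤ 4 μg/mL — susceptible
Amikacin 256 μg/mL: ≥ 32 μg/mL — Resistant
Clarithromycin: 2 μg/mL is = 2 μg/mL — Intermediate
Levofloxacin 4 μg/mL: ≥ 1 μg/mL → R
Colistin (1 μg/mL) ≥ 1 μg/mL ⇒ Resistant
Susceptible: 3/10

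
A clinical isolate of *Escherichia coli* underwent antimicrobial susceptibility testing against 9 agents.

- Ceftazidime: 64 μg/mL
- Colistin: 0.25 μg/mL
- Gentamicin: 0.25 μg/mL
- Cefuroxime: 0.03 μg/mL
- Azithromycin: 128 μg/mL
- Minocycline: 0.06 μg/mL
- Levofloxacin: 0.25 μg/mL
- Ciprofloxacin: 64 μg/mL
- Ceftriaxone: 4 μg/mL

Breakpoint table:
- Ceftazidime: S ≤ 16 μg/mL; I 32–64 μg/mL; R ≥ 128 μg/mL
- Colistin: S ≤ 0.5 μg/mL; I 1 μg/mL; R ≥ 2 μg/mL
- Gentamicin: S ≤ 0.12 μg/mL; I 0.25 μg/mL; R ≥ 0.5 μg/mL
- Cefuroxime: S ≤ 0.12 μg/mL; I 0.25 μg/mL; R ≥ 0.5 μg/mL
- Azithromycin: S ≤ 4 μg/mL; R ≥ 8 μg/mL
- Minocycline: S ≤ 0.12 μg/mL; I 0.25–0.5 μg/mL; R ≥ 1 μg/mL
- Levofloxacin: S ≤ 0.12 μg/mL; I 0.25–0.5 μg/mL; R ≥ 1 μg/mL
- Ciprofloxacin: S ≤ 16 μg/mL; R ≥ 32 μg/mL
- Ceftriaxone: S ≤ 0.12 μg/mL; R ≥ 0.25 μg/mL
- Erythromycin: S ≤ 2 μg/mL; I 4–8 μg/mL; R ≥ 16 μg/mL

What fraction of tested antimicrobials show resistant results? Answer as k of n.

3 of 9

Ceftazidime: 64 μg/mL is in 32–64 μg/mL → I
Colistin: 0.25 μg/mL is ≤ 0.5 μg/mL — Susceptible
Gentamicin: 0.25 μg/mL is = 0.25 μg/mL — I
Cefuroxime: 0.03 μg/mL is ≤ 0.12 μg/mL ⇒ susceptible
Azithromycin (128 μg/mL) ≥ 8 μg/mL → resistant
Minocycline 0.06 μg/mL: ≤ 0.12 μg/mL ⇒ Susceptible
Levofloxacin (0.25 μg/mL) in 0.25–0.5 μg/mL — Intermediate
Ciprofloxacin 64 μg/mL: ≥ 32 μg/mL ⇒ resistant
Ceftriaxone: 4 μg/mL is ≥ 0.25 μg/mL ⇒ Resistant
Resistant: 3/9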